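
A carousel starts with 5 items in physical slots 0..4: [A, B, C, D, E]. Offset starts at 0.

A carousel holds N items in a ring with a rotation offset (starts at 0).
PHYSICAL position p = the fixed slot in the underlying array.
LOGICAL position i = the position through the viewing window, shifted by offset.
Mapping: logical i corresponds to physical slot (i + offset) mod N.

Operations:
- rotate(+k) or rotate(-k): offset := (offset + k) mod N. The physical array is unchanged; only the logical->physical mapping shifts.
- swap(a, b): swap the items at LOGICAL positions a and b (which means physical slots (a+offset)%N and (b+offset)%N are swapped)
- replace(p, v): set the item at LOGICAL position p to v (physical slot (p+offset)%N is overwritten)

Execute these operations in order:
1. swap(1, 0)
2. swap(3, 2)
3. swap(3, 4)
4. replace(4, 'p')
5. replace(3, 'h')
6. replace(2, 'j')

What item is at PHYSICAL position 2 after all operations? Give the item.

Answer: j

Derivation:
After op 1 (swap(1, 0)): offset=0, physical=[B,A,C,D,E], logical=[B,A,C,D,E]
After op 2 (swap(3, 2)): offset=0, physical=[B,A,D,C,E], logical=[B,A,D,C,E]
After op 3 (swap(3, 4)): offset=0, physical=[B,A,D,E,C], logical=[B,A,D,E,C]
After op 4 (replace(4, 'p')): offset=0, physical=[B,A,D,E,p], logical=[B,A,D,E,p]
After op 5 (replace(3, 'h')): offset=0, physical=[B,A,D,h,p], logical=[B,A,D,h,p]
After op 6 (replace(2, 'j')): offset=0, physical=[B,A,j,h,p], logical=[B,A,j,h,p]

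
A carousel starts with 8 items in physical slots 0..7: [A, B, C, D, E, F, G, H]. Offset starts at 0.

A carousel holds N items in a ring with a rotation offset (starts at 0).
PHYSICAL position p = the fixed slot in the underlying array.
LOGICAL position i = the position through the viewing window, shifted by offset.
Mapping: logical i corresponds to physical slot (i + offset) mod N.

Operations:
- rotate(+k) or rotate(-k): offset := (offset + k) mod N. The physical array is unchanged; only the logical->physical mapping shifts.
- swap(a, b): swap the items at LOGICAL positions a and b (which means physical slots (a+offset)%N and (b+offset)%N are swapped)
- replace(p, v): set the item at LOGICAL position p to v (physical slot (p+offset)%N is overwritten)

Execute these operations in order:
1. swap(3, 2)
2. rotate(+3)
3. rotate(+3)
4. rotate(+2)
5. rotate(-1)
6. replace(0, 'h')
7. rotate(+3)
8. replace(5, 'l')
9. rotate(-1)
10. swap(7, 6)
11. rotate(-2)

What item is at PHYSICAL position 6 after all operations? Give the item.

Answer: G

Derivation:
After op 1 (swap(3, 2)): offset=0, physical=[A,B,D,C,E,F,G,H], logical=[A,B,D,C,E,F,G,H]
After op 2 (rotate(+3)): offset=3, physical=[A,B,D,C,E,F,G,H], logical=[C,E,F,G,H,A,B,D]
After op 3 (rotate(+3)): offset=6, physical=[A,B,D,C,E,F,G,H], logical=[G,H,A,B,D,C,E,F]
After op 4 (rotate(+2)): offset=0, physical=[A,B,D,C,E,F,G,H], logical=[A,B,D,C,E,F,G,H]
After op 5 (rotate(-1)): offset=7, physical=[A,B,D,C,E,F,G,H], logical=[H,A,B,D,C,E,F,G]
After op 6 (replace(0, 'h')): offset=7, physical=[A,B,D,C,E,F,G,h], logical=[h,A,B,D,C,E,F,G]
After op 7 (rotate(+3)): offset=2, physical=[A,B,D,C,E,F,G,h], logical=[D,C,E,F,G,h,A,B]
After op 8 (replace(5, 'l')): offset=2, physical=[A,B,D,C,E,F,G,l], logical=[D,C,E,F,G,l,A,B]
After op 9 (rotate(-1)): offset=1, physical=[A,B,D,C,E,F,G,l], logical=[B,D,C,E,F,G,l,A]
After op 10 (swap(7, 6)): offset=1, physical=[l,B,D,C,E,F,G,A], logical=[B,D,C,E,F,G,A,l]
After op 11 (rotate(-2)): offset=7, physical=[l,B,D,C,E,F,G,A], logical=[A,l,B,D,C,E,F,G]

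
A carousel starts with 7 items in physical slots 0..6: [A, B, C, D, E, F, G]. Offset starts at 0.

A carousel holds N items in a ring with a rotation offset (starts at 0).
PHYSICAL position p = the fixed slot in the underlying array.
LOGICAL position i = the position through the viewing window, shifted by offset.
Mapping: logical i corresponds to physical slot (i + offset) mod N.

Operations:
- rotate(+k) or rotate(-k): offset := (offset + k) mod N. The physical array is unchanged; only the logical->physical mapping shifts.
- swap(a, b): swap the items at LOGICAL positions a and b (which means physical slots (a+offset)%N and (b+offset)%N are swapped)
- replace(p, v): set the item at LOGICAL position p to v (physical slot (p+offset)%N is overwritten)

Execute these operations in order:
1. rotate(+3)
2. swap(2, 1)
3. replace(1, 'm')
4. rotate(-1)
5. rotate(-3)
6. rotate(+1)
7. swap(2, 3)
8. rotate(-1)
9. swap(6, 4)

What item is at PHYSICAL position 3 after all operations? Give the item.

Answer: E

Derivation:
After op 1 (rotate(+3)): offset=3, physical=[A,B,C,D,E,F,G], logical=[D,E,F,G,A,B,C]
After op 2 (swap(2, 1)): offset=3, physical=[A,B,C,D,F,E,G], logical=[D,F,E,G,A,B,C]
After op 3 (replace(1, 'm')): offset=3, physical=[A,B,C,D,m,E,G], logical=[D,m,E,G,A,B,C]
After op 4 (rotate(-1)): offset=2, physical=[A,B,C,D,m,E,G], logical=[C,D,m,E,G,A,B]
After op 5 (rotate(-3)): offset=6, physical=[A,B,C,D,m,E,G], logical=[G,A,B,C,D,m,E]
After op 6 (rotate(+1)): offset=0, physical=[A,B,C,D,m,E,G], logical=[A,B,C,D,m,E,G]
After op 7 (swap(2, 3)): offset=0, physical=[A,B,D,C,m,E,G], logical=[A,B,D,C,m,E,G]
After op 8 (rotate(-1)): offset=6, physical=[A,B,D,C,m,E,G], logical=[G,A,B,D,C,m,E]
After op 9 (swap(6, 4)): offset=6, physical=[A,B,D,E,m,C,G], logical=[G,A,B,D,E,m,C]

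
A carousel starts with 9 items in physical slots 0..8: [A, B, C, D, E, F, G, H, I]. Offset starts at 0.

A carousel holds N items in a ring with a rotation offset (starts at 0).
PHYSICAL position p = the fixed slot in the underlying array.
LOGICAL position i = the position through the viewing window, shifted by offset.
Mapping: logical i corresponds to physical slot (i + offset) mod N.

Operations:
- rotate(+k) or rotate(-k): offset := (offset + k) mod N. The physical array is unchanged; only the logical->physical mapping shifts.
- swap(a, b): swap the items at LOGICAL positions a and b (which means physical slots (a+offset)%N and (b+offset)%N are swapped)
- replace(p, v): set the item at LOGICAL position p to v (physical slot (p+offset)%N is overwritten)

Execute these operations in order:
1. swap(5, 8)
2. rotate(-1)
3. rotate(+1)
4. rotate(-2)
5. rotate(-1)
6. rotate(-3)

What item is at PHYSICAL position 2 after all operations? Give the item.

Answer: C

Derivation:
After op 1 (swap(5, 8)): offset=0, physical=[A,B,C,D,E,I,G,H,F], logical=[A,B,C,D,E,I,G,H,F]
After op 2 (rotate(-1)): offset=8, physical=[A,B,C,D,E,I,G,H,F], logical=[F,A,B,C,D,E,I,G,H]
After op 3 (rotate(+1)): offset=0, physical=[A,B,C,D,E,I,G,H,F], logical=[A,B,C,D,E,I,G,H,F]
After op 4 (rotate(-2)): offset=7, physical=[A,B,C,D,E,I,G,H,F], logical=[H,F,A,B,C,D,E,I,G]
After op 5 (rotate(-1)): offset=6, physical=[A,B,C,D,E,I,G,H,F], logical=[G,H,F,A,B,C,D,E,I]
After op 6 (rotate(-3)): offset=3, physical=[A,B,C,D,E,I,G,H,F], logical=[D,E,I,G,H,F,A,B,C]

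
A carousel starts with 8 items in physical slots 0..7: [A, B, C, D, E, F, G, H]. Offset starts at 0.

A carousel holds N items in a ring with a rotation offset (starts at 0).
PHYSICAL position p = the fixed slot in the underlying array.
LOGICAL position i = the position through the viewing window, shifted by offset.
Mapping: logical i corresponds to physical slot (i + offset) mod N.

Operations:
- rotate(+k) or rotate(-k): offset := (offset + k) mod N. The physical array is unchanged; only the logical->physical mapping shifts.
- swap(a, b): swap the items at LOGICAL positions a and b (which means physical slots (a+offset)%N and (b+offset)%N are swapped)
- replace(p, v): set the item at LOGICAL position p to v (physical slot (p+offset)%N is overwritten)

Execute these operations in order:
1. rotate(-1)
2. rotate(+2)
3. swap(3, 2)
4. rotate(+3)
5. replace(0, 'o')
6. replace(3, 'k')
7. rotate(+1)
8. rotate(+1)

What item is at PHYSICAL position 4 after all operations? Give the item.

Answer: o

Derivation:
After op 1 (rotate(-1)): offset=7, physical=[A,B,C,D,E,F,G,H], logical=[H,A,B,C,D,E,F,G]
After op 2 (rotate(+2)): offset=1, physical=[A,B,C,D,E,F,G,H], logical=[B,C,D,E,F,G,H,A]
After op 3 (swap(3, 2)): offset=1, physical=[A,B,C,E,D,F,G,H], logical=[B,C,E,D,F,G,H,A]
After op 4 (rotate(+3)): offset=4, physical=[A,B,C,E,D,F,G,H], logical=[D,F,G,H,A,B,C,E]
After op 5 (replace(0, 'o')): offset=4, physical=[A,B,C,E,o,F,G,H], logical=[o,F,G,H,A,B,C,E]
After op 6 (replace(3, 'k')): offset=4, physical=[A,B,C,E,o,F,G,k], logical=[o,F,G,k,A,B,C,E]
After op 7 (rotate(+1)): offset=5, physical=[A,B,C,E,o,F,G,k], logical=[F,G,k,A,B,C,E,o]
After op 8 (rotate(+1)): offset=6, physical=[A,B,C,E,o,F,G,k], logical=[G,k,A,B,C,E,o,F]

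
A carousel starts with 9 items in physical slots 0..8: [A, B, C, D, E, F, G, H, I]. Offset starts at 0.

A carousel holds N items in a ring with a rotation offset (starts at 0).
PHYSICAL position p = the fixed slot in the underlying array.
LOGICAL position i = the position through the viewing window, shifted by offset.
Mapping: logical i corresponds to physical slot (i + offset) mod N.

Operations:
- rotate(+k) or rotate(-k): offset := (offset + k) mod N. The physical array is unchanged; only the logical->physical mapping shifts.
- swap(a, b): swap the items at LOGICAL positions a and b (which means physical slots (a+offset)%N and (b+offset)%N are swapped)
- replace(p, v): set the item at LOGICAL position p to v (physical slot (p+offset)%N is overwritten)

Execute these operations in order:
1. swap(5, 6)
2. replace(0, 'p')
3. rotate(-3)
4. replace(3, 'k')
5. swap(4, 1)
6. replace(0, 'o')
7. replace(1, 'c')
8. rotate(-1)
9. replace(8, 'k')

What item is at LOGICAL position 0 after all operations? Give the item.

After op 1 (swap(5, 6)): offset=0, physical=[A,B,C,D,E,G,F,H,I], logical=[A,B,C,D,E,G,F,H,I]
After op 2 (replace(0, 'p')): offset=0, physical=[p,B,C,D,E,G,F,H,I], logical=[p,B,C,D,E,G,F,H,I]
After op 3 (rotate(-3)): offset=6, physical=[p,B,C,D,E,G,F,H,I], logical=[F,H,I,p,B,C,D,E,G]
After op 4 (replace(3, 'k')): offset=6, physical=[k,B,C,D,E,G,F,H,I], logical=[F,H,I,k,B,C,D,E,G]
After op 5 (swap(4, 1)): offset=6, physical=[k,H,C,D,E,G,F,B,I], logical=[F,B,I,k,H,C,D,E,G]
After op 6 (replace(0, 'o')): offset=6, physical=[k,H,C,D,E,G,o,B,I], logical=[o,B,I,k,H,C,D,E,G]
After op 7 (replace(1, 'c')): offset=6, physical=[k,H,C,D,E,G,o,c,I], logical=[o,c,I,k,H,C,D,E,G]
After op 8 (rotate(-1)): offset=5, physical=[k,H,C,D,E,G,o,c,I], logical=[G,o,c,I,k,H,C,D,E]
After op 9 (replace(8, 'k')): offset=5, physical=[k,H,C,D,k,G,o,c,I], logical=[G,o,c,I,k,H,C,D,k]

Answer: G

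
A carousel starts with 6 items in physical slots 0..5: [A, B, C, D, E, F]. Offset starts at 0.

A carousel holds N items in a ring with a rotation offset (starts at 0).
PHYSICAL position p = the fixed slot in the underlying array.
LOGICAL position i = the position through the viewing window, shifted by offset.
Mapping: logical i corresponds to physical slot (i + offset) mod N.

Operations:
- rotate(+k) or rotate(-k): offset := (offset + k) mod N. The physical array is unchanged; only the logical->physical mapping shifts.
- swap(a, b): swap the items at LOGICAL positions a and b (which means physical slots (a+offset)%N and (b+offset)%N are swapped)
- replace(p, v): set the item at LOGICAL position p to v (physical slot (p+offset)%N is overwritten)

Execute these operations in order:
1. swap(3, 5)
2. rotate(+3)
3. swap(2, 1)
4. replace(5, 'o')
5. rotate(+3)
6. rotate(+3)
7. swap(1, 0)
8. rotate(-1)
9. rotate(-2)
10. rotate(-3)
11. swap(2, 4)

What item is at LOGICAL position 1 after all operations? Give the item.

After op 1 (swap(3, 5)): offset=0, physical=[A,B,C,F,E,D], logical=[A,B,C,F,E,D]
After op 2 (rotate(+3)): offset=3, physical=[A,B,C,F,E,D], logical=[F,E,D,A,B,C]
After op 3 (swap(2, 1)): offset=3, physical=[A,B,C,F,D,E], logical=[F,D,E,A,B,C]
After op 4 (replace(5, 'o')): offset=3, physical=[A,B,o,F,D,E], logical=[F,D,E,A,B,o]
After op 5 (rotate(+3)): offset=0, physical=[A,B,o,F,D,E], logical=[A,B,o,F,D,E]
After op 6 (rotate(+3)): offset=3, physical=[A,B,o,F,D,E], logical=[F,D,E,A,B,o]
After op 7 (swap(1, 0)): offset=3, physical=[A,B,o,D,F,E], logical=[D,F,E,A,B,o]
After op 8 (rotate(-1)): offset=2, physical=[A,B,o,D,F,E], logical=[o,D,F,E,A,B]
After op 9 (rotate(-2)): offset=0, physical=[A,B,o,D,F,E], logical=[A,B,o,D,F,E]
After op 10 (rotate(-3)): offset=3, physical=[A,B,o,D,F,E], logical=[D,F,E,A,B,o]
After op 11 (swap(2, 4)): offset=3, physical=[A,E,o,D,F,B], logical=[D,F,B,A,E,o]

Answer: F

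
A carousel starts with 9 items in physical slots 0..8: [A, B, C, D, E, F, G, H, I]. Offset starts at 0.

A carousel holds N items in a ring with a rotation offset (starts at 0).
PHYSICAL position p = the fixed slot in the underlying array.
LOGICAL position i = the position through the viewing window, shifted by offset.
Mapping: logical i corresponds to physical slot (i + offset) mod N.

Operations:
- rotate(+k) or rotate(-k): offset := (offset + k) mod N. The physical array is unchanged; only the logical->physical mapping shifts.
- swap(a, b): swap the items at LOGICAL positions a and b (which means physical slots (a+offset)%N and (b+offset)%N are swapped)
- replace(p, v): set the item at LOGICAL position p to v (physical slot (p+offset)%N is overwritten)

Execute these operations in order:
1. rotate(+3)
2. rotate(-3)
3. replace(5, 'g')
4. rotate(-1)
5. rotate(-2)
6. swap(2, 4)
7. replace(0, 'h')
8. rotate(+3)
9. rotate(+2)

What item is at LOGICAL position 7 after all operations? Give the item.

After op 1 (rotate(+3)): offset=3, physical=[A,B,C,D,E,F,G,H,I], logical=[D,E,F,G,H,I,A,B,C]
After op 2 (rotate(-3)): offset=0, physical=[A,B,C,D,E,F,G,H,I], logical=[A,B,C,D,E,F,G,H,I]
After op 3 (replace(5, 'g')): offset=0, physical=[A,B,C,D,E,g,G,H,I], logical=[A,B,C,D,E,g,G,H,I]
After op 4 (rotate(-1)): offset=8, physical=[A,B,C,D,E,g,G,H,I], logical=[I,A,B,C,D,E,g,G,H]
After op 5 (rotate(-2)): offset=6, physical=[A,B,C,D,E,g,G,H,I], logical=[G,H,I,A,B,C,D,E,g]
After op 6 (swap(2, 4)): offset=6, physical=[A,I,C,D,E,g,G,H,B], logical=[G,H,B,A,I,C,D,E,g]
After op 7 (replace(0, 'h')): offset=6, physical=[A,I,C,D,E,g,h,H,B], logical=[h,H,B,A,I,C,D,E,g]
After op 8 (rotate(+3)): offset=0, physical=[A,I,C,D,E,g,h,H,B], logical=[A,I,C,D,E,g,h,H,B]
After op 9 (rotate(+2)): offset=2, physical=[A,I,C,D,E,g,h,H,B], logical=[C,D,E,g,h,H,B,A,I]

Answer: A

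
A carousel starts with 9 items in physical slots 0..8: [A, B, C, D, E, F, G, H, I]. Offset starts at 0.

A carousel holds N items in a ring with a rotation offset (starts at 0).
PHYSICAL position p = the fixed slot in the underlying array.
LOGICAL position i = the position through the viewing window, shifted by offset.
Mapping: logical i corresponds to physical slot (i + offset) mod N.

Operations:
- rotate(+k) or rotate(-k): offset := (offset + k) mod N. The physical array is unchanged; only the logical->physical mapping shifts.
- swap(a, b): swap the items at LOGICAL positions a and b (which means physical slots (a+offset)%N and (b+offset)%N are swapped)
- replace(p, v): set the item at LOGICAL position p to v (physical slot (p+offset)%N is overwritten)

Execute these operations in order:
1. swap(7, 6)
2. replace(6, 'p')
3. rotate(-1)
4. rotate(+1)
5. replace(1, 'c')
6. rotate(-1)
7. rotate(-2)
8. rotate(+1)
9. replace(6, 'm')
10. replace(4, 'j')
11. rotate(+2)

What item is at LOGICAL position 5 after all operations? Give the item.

After op 1 (swap(7, 6)): offset=0, physical=[A,B,C,D,E,F,H,G,I], logical=[A,B,C,D,E,F,H,G,I]
After op 2 (replace(6, 'p')): offset=0, physical=[A,B,C,D,E,F,p,G,I], logical=[A,B,C,D,E,F,p,G,I]
After op 3 (rotate(-1)): offset=8, physical=[A,B,C,D,E,F,p,G,I], logical=[I,A,B,C,D,E,F,p,G]
After op 4 (rotate(+1)): offset=0, physical=[A,B,C,D,E,F,p,G,I], logical=[A,B,C,D,E,F,p,G,I]
After op 5 (replace(1, 'c')): offset=0, physical=[A,c,C,D,E,F,p,G,I], logical=[A,c,C,D,E,F,p,G,I]
After op 6 (rotate(-1)): offset=8, physical=[A,c,C,D,E,F,p,G,I], logical=[I,A,c,C,D,E,F,p,G]
After op 7 (rotate(-2)): offset=6, physical=[A,c,C,D,E,F,p,G,I], logical=[p,G,I,A,c,C,D,E,F]
After op 8 (rotate(+1)): offset=7, physical=[A,c,C,D,E,F,p,G,I], logical=[G,I,A,c,C,D,E,F,p]
After op 9 (replace(6, 'm')): offset=7, physical=[A,c,C,D,m,F,p,G,I], logical=[G,I,A,c,C,D,m,F,p]
After op 10 (replace(4, 'j')): offset=7, physical=[A,c,j,D,m,F,p,G,I], logical=[G,I,A,c,j,D,m,F,p]
After op 11 (rotate(+2)): offset=0, physical=[A,c,j,D,m,F,p,G,I], logical=[A,c,j,D,m,F,p,G,I]

Answer: F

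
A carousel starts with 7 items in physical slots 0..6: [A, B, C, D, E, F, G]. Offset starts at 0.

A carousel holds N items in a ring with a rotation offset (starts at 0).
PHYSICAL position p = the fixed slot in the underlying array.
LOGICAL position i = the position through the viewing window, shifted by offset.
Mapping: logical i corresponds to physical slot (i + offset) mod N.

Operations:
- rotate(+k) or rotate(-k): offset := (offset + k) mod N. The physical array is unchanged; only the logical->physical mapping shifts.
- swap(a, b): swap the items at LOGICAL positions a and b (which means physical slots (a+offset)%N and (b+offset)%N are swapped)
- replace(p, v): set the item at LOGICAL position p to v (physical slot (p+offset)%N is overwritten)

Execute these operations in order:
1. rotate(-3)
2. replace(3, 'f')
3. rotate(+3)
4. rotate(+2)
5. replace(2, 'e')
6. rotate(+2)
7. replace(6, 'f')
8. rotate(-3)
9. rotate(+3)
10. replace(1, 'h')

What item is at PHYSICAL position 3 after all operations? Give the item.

After op 1 (rotate(-3)): offset=4, physical=[A,B,C,D,E,F,G], logical=[E,F,G,A,B,C,D]
After op 2 (replace(3, 'f')): offset=4, physical=[f,B,C,D,E,F,G], logical=[E,F,G,f,B,C,D]
After op 3 (rotate(+3)): offset=0, physical=[f,B,C,D,E,F,G], logical=[f,B,C,D,E,F,G]
After op 4 (rotate(+2)): offset=2, physical=[f,B,C,D,E,F,G], logical=[C,D,E,F,G,f,B]
After op 5 (replace(2, 'e')): offset=2, physical=[f,B,C,D,e,F,G], logical=[C,D,e,F,G,f,B]
After op 6 (rotate(+2)): offset=4, physical=[f,B,C,D,e,F,G], logical=[e,F,G,f,B,C,D]
After op 7 (replace(6, 'f')): offset=4, physical=[f,B,C,f,e,F,G], logical=[e,F,G,f,B,C,f]
After op 8 (rotate(-3)): offset=1, physical=[f,B,C,f,e,F,G], logical=[B,C,f,e,F,G,f]
After op 9 (rotate(+3)): offset=4, physical=[f,B,C,f,e,F,G], logical=[e,F,G,f,B,C,f]
After op 10 (replace(1, 'h')): offset=4, physical=[f,B,C,f,e,h,G], logical=[e,h,G,f,B,C,f]

Answer: f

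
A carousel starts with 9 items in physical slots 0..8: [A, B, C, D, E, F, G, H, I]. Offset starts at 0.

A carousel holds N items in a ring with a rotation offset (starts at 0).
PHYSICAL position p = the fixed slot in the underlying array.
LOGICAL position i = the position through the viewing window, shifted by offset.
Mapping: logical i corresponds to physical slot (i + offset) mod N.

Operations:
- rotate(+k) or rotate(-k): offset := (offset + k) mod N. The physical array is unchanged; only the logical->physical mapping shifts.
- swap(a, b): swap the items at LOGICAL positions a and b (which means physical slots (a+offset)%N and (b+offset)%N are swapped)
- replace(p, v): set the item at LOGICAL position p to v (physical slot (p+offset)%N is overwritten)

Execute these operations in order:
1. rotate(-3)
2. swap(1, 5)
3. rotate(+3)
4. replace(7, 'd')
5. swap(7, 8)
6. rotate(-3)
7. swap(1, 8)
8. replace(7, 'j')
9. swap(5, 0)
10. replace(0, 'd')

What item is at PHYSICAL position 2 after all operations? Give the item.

Answer: G

Derivation:
After op 1 (rotate(-3)): offset=6, physical=[A,B,C,D,E,F,G,H,I], logical=[G,H,I,A,B,C,D,E,F]
After op 2 (swap(1, 5)): offset=6, physical=[A,B,H,D,E,F,G,C,I], logical=[G,C,I,A,B,H,D,E,F]
After op 3 (rotate(+3)): offset=0, physical=[A,B,H,D,E,F,G,C,I], logical=[A,B,H,D,E,F,G,C,I]
After op 4 (replace(7, 'd')): offset=0, physical=[A,B,H,D,E,F,G,d,I], logical=[A,B,H,D,E,F,G,d,I]
After op 5 (swap(7, 8)): offset=0, physical=[A,B,H,D,E,F,G,I,d], logical=[A,B,H,D,E,F,G,I,d]
After op 6 (rotate(-3)): offset=6, physical=[A,B,H,D,E,F,G,I,d], logical=[G,I,d,A,B,H,D,E,F]
After op 7 (swap(1, 8)): offset=6, physical=[A,B,H,D,E,I,G,F,d], logical=[G,F,d,A,B,H,D,E,I]
After op 8 (replace(7, 'j')): offset=6, physical=[A,B,H,D,j,I,G,F,d], logical=[G,F,d,A,B,H,D,j,I]
After op 9 (swap(5, 0)): offset=6, physical=[A,B,G,D,j,I,H,F,d], logical=[H,F,d,A,B,G,D,j,I]
After op 10 (replace(0, 'd')): offset=6, physical=[A,B,G,D,j,I,d,F,d], logical=[d,F,d,A,B,G,D,j,I]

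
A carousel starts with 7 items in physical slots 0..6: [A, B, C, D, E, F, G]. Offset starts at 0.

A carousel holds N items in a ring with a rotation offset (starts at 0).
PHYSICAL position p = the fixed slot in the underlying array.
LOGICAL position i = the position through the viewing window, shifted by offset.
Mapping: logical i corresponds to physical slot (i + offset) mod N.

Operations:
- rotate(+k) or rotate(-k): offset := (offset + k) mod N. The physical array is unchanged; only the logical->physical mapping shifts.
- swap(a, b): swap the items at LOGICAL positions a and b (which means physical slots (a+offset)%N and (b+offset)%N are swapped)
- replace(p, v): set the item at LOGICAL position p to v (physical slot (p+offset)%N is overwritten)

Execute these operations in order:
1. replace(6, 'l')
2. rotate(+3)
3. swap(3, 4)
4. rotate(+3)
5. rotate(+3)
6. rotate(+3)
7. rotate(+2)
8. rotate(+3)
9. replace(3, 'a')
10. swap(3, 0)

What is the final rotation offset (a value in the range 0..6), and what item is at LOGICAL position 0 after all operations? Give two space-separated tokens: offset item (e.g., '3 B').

Answer: 3 a

Derivation:
After op 1 (replace(6, 'l')): offset=0, physical=[A,B,C,D,E,F,l], logical=[A,B,C,D,E,F,l]
After op 2 (rotate(+3)): offset=3, physical=[A,B,C,D,E,F,l], logical=[D,E,F,l,A,B,C]
After op 3 (swap(3, 4)): offset=3, physical=[l,B,C,D,E,F,A], logical=[D,E,F,A,l,B,C]
After op 4 (rotate(+3)): offset=6, physical=[l,B,C,D,E,F,A], logical=[A,l,B,C,D,E,F]
After op 5 (rotate(+3)): offset=2, physical=[l,B,C,D,E,F,A], logical=[C,D,E,F,A,l,B]
After op 6 (rotate(+3)): offset=5, physical=[l,B,C,D,E,F,A], logical=[F,A,l,B,C,D,E]
After op 7 (rotate(+2)): offset=0, physical=[l,B,C,D,E,F,A], logical=[l,B,C,D,E,F,A]
After op 8 (rotate(+3)): offset=3, physical=[l,B,C,D,E,F,A], logical=[D,E,F,A,l,B,C]
After op 9 (replace(3, 'a')): offset=3, physical=[l,B,C,D,E,F,a], logical=[D,E,F,a,l,B,C]
After op 10 (swap(3, 0)): offset=3, physical=[l,B,C,a,E,F,D], logical=[a,E,F,D,l,B,C]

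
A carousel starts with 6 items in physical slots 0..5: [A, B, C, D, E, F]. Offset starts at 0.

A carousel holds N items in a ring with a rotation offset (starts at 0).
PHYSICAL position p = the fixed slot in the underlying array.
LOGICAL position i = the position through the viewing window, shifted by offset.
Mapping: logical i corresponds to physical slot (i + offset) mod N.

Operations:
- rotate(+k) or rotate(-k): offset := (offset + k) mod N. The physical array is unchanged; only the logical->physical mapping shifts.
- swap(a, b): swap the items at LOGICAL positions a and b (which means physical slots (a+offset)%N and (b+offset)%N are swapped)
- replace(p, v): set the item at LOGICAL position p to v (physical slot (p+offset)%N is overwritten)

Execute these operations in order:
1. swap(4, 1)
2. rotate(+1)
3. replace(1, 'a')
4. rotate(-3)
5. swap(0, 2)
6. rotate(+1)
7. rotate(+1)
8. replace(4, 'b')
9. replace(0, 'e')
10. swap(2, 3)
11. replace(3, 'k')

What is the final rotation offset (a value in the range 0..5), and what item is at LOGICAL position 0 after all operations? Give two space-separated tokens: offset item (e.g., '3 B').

Answer: 0 e

Derivation:
After op 1 (swap(4, 1)): offset=0, physical=[A,E,C,D,B,F], logical=[A,E,C,D,B,F]
After op 2 (rotate(+1)): offset=1, physical=[A,E,C,D,B,F], logical=[E,C,D,B,F,A]
After op 3 (replace(1, 'a')): offset=1, physical=[A,E,a,D,B,F], logical=[E,a,D,B,F,A]
After op 4 (rotate(-3)): offset=4, physical=[A,E,a,D,B,F], logical=[B,F,A,E,a,D]
After op 5 (swap(0, 2)): offset=4, physical=[B,E,a,D,A,F], logical=[A,F,B,E,a,D]
After op 6 (rotate(+1)): offset=5, physical=[B,E,a,D,A,F], logical=[F,B,E,a,D,A]
After op 7 (rotate(+1)): offset=0, physical=[B,E,a,D,A,F], logical=[B,E,a,D,A,F]
After op 8 (replace(4, 'b')): offset=0, physical=[B,E,a,D,b,F], logical=[B,E,a,D,b,F]
After op 9 (replace(0, 'e')): offset=0, physical=[e,E,a,D,b,F], logical=[e,E,a,D,b,F]
After op 10 (swap(2, 3)): offset=0, physical=[e,E,D,a,b,F], logical=[e,E,D,a,b,F]
After op 11 (replace(3, 'k')): offset=0, physical=[e,E,D,k,b,F], logical=[e,E,D,k,b,F]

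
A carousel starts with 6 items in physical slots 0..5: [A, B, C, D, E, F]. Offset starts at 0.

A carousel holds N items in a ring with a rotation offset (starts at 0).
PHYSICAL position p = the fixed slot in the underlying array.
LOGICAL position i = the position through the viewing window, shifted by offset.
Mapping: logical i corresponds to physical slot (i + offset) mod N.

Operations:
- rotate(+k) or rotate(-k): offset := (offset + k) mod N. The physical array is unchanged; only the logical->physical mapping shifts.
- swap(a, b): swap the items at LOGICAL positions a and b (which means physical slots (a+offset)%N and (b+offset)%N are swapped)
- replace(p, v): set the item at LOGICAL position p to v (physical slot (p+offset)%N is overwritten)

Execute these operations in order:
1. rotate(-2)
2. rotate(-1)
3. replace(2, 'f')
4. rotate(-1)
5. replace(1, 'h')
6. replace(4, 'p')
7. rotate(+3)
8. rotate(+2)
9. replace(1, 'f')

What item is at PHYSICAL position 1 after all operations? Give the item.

Answer: B

Derivation:
After op 1 (rotate(-2)): offset=4, physical=[A,B,C,D,E,F], logical=[E,F,A,B,C,D]
After op 2 (rotate(-1)): offset=3, physical=[A,B,C,D,E,F], logical=[D,E,F,A,B,C]
After op 3 (replace(2, 'f')): offset=3, physical=[A,B,C,D,E,f], logical=[D,E,f,A,B,C]
After op 4 (rotate(-1)): offset=2, physical=[A,B,C,D,E,f], logical=[C,D,E,f,A,B]
After op 5 (replace(1, 'h')): offset=2, physical=[A,B,C,h,E,f], logical=[C,h,E,f,A,B]
After op 6 (replace(4, 'p')): offset=2, physical=[p,B,C,h,E,f], logical=[C,h,E,f,p,B]
After op 7 (rotate(+3)): offset=5, physical=[p,B,C,h,E,f], logical=[f,p,B,C,h,E]
After op 8 (rotate(+2)): offset=1, physical=[p,B,C,h,E,f], logical=[B,C,h,E,f,p]
After op 9 (replace(1, 'f')): offset=1, physical=[p,B,f,h,E,f], logical=[B,f,h,E,f,p]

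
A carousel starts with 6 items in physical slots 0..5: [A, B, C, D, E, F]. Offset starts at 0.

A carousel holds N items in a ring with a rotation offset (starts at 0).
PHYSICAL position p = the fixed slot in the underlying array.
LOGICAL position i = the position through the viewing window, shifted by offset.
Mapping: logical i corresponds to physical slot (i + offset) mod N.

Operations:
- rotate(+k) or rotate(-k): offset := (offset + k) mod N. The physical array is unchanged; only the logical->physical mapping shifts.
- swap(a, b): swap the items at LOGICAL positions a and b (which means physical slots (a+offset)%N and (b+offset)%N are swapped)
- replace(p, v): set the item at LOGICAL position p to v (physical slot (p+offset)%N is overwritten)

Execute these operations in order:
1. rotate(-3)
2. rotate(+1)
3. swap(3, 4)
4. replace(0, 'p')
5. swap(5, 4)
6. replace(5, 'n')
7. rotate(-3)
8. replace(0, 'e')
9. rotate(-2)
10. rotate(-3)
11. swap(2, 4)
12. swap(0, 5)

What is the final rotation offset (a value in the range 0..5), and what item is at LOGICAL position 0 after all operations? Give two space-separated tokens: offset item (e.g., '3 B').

After op 1 (rotate(-3)): offset=3, physical=[A,B,C,D,E,F], logical=[D,E,F,A,B,C]
After op 2 (rotate(+1)): offset=4, physical=[A,B,C,D,E,F], logical=[E,F,A,B,C,D]
After op 3 (swap(3, 4)): offset=4, physical=[A,C,B,D,E,F], logical=[E,F,A,C,B,D]
After op 4 (replace(0, 'p')): offset=4, physical=[A,C,B,D,p,F], logical=[p,F,A,C,B,D]
After op 5 (swap(5, 4)): offset=4, physical=[A,C,D,B,p,F], logical=[p,F,A,C,D,B]
After op 6 (replace(5, 'n')): offset=4, physical=[A,C,D,n,p,F], logical=[p,F,A,C,D,n]
After op 7 (rotate(-3)): offset=1, physical=[A,C,D,n,p,F], logical=[C,D,n,p,F,A]
After op 8 (replace(0, 'e')): offset=1, physical=[A,e,D,n,p,F], logical=[e,D,n,p,F,A]
After op 9 (rotate(-2)): offset=5, physical=[A,e,D,n,p,F], logical=[F,A,e,D,n,p]
After op 10 (rotate(-3)): offset=2, physical=[A,e,D,n,p,F], logical=[D,n,p,F,A,e]
After op 11 (swap(2, 4)): offset=2, physical=[p,e,D,n,A,F], logical=[D,n,A,F,p,e]
After op 12 (swap(0, 5)): offset=2, physical=[p,D,e,n,A,F], logical=[e,n,A,F,p,D]

Answer: 2 e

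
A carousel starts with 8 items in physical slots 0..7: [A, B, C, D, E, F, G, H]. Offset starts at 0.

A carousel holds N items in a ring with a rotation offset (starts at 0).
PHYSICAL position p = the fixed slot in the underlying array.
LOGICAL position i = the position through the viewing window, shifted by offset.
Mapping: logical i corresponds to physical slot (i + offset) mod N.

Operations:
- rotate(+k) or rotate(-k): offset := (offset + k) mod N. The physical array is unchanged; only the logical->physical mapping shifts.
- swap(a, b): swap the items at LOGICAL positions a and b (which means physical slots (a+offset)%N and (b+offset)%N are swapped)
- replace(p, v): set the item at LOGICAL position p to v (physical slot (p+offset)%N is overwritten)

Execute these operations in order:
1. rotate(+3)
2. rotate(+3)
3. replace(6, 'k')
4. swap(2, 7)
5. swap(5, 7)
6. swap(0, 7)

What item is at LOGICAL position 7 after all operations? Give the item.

Answer: G

Derivation:
After op 1 (rotate(+3)): offset=3, physical=[A,B,C,D,E,F,G,H], logical=[D,E,F,G,H,A,B,C]
After op 2 (rotate(+3)): offset=6, physical=[A,B,C,D,E,F,G,H], logical=[G,H,A,B,C,D,E,F]
After op 3 (replace(6, 'k')): offset=6, physical=[A,B,C,D,k,F,G,H], logical=[G,H,A,B,C,D,k,F]
After op 4 (swap(2, 7)): offset=6, physical=[F,B,C,D,k,A,G,H], logical=[G,H,F,B,C,D,k,A]
After op 5 (swap(5, 7)): offset=6, physical=[F,B,C,A,k,D,G,H], logical=[G,H,F,B,C,A,k,D]
After op 6 (swap(0, 7)): offset=6, physical=[F,B,C,A,k,G,D,H], logical=[D,H,F,B,C,A,k,G]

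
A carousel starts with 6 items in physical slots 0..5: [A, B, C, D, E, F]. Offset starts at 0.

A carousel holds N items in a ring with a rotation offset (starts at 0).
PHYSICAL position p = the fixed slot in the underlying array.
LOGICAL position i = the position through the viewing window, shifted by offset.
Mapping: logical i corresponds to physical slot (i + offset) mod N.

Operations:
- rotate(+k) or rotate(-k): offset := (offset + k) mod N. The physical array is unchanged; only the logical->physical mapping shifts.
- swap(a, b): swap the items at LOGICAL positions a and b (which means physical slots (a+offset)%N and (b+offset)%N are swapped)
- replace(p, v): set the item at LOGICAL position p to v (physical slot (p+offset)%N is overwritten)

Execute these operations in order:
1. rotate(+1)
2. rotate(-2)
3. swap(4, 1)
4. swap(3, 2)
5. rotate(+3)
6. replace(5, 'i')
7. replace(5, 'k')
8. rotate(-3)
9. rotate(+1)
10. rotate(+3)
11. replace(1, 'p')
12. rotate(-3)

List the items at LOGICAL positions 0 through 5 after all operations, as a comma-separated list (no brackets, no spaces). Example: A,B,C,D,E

After op 1 (rotate(+1)): offset=1, physical=[A,B,C,D,E,F], logical=[B,C,D,E,F,A]
After op 2 (rotate(-2)): offset=5, physical=[A,B,C,D,E,F], logical=[F,A,B,C,D,E]
After op 3 (swap(4, 1)): offset=5, physical=[D,B,C,A,E,F], logical=[F,D,B,C,A,E]
After op 4 (swap(3, 2)): offset=5, physical=[D,C,B,A,E,F], logical=[F,D,C,B,A,E]
After op 5 (rotate(+3)): offset=2, physical=[D,C,B,A,E,F], logical=[B,A,E,F,D,C]
After op 6 (replace(5, 'i')): offset=2, physical=[D,i,B,A,E,F], logical=[B,A,E,F,D,i]
After op 7 (replace(5, 'k')): offset=2, physical=[D,k,B,A,E,F], logical=[B,A,E,F,D,k]
After op 8 (rotate(-3)): offset=5, physical=[D,k,B,A,E,F], logical=[F,D,k,B,A,E]
After op 9 (rotate(+1)): offset=0, physical=[D,k,B,A,E,F], logical=[D,k,B,A,E,F]
After op 10 (rotate(+3)): offset=3, physical=[D,k,B,A,E,F], logical=[A,E,F,D,k,B]
After op 11 (replace(1, 'p')): offset=3, physical=[D,k,B,A,p,F], logical=[A,p,F,D,k,B]
After op 12 (rotate(-3)): offset=0, physical=[D,k,B,A,p,F], logical=[D,k,B,A,p,F]

Answer: D,k,B,A,p,F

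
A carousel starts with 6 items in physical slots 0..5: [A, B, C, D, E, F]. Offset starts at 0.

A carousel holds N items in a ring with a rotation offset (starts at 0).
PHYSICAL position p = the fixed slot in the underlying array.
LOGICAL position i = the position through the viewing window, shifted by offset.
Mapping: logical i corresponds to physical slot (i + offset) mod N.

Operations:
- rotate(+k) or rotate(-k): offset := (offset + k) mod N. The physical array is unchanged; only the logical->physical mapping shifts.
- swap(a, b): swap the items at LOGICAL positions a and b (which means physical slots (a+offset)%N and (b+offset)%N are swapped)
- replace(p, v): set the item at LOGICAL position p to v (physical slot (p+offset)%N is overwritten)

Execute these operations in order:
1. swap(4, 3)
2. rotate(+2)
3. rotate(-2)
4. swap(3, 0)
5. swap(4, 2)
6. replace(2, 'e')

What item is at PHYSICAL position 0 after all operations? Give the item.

Answer: E

Derivation:
After op 1 (swap(4, 3)): offset=0, physical=[A,B,C,E,D,F], logical=[A,B,C,E,D,F]
After op 2 (rotate(+2)): offset=2, physical=[A,B,C,E,D,F], logical=[C,E,D,F,A,B]
After op 3 (rotate(-2)): offset=0, physical=[A,B,C,E,D,F], logical=[A,B,C,E,D,F]
After op 4 (swap(3, 0)): offset=0, physical=[E,B,C,A,D,F], logical=[E,B,C,A,D,F]
After op 5 (swap(4, 2)): offset=0, physical=[E,B,D,A,C,F], logical=[E,B,D,A,C,F]
After op 6 (replace(2, 'e')): offset=0, physical=[E,B,e,A,C,F], logical=[E,B,e,A,C,F]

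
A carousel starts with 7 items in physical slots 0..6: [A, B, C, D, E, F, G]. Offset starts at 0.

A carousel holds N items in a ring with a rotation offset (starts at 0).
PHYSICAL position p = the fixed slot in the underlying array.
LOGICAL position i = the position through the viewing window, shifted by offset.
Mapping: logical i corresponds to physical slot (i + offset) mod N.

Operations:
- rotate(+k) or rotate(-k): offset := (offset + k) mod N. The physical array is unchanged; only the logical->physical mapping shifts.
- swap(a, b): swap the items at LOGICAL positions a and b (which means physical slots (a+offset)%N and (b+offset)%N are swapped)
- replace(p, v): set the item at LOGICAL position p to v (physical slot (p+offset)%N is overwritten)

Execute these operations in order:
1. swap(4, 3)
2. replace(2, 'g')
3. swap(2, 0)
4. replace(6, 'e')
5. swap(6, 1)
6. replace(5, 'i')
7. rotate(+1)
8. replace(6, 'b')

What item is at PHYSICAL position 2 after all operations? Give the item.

After op 1 (swap(4, 3)): offset=0, physical=[A,B,C,E,D,F,G], logical=[A,B,C,E,D,F,G]
After op 2 (replace(2, 'g')): offset=0, physical=[A,B,g,E,D,F,G], logical=[A,B,g,E,D,F,G]
After op 3 (swap(2, 0)): offset=0, physical=[g,B,A,E,D,F,G], logical=[g,B,A,E,D,F,G]
After op 4 (replace(6, 'e')): offset=0, physical=[g,B,A,E,D,F,e], logical=[g,B,A,E,D,F,e]
After op 5 (swap(6, 1)): offset=0, physical=[g,e,A,E,D,F,B], logical=[g,e,A,E,D,F,B]
After op 6 (replace(5, 'i')): offset=0, physical=[g,e,A,E,D,i,B], logical=[g,e,A,E,D,i,B]
After op 7 (rotate(+1)): offset=1, physical=[g,e,A,E,D,i,B], logical=[e,A,E,D,i,B,g]
After op 8 (replace(6, 'b')): offset=1, physical=[b,e,A,E,D,i,B], logical=[e,A,E,D,i,B,b]

Answer: A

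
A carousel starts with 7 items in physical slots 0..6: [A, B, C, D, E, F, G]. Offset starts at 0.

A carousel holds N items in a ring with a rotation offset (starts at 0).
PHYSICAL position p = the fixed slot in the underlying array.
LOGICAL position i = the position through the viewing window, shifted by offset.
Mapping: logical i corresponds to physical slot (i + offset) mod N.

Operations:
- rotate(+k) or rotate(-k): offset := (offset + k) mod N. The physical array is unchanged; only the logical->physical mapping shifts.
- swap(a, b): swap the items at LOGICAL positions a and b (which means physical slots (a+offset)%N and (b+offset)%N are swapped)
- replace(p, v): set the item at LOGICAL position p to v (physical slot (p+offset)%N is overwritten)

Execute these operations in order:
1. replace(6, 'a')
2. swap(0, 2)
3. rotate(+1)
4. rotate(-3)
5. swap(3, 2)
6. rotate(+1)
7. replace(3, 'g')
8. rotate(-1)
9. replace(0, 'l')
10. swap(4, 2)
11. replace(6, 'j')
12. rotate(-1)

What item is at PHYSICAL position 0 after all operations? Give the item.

Answer: g

Derivation:
After op 1 (replace(6, 'a')): offset=0, physical=[A,B,C,D,E,F,a], logical=[A,B,C,D,E,F,a]
After op 2 (swap(0, 2)): offset=0, physical=[C,B,A,D,E,F,a], logical=[C,B,A,D,E,F,a]
After op 3 (rotate(+1)): offset=1, physical=[C,B,A,D,E,F,a], logical=[B,A,D,E,F,a,C]
After op 4 (rotate(-3)): offset=5, physical=[C,B,A,D,E,F,a], logical=[F,a,C,B,A,D,E]
After op 5 (swap(3, 2)): offset=5, physical=[B,C,A,D,E,F,a], logical=[F,a,B,C,A,D,E]
After op 6 (rotate(+1)): offset=6, physical=[B,C,A,D,E,F,a], logical=[a,B,C,A,D,E,F]
After op 7 (replace(3, 'g')): offset=6, physical=[B,C,g,D,E,F,a], logical=[a,B,C,g,D,E,F]
After op 8 (rotate(-1)): offset=5, physical=[B,C,g,D,E,F,a], logical=[F,a,B,C,g,D,E]
After op 9 (replace(0, 'l')): offset=5, physical=[B,C,g,D,E,l,a], logical=[l,a,B,C,g,D,E]
After op 10 (swap(4, 2)): offset=5, physical=[g,C,B,D,E,l,a], logical=[l,a,g,C,B,D,E]
After op 11 (replace(6, 'j')): offset=5, physical=[g,C,B,D,j,l,a], logical=[l,a,g,C,B,D,j]
After op 12 (rotate(-1)): offset=4, physical=[g,C,B,D,j,l,a], logical=[j,l,a,g,C,B,D]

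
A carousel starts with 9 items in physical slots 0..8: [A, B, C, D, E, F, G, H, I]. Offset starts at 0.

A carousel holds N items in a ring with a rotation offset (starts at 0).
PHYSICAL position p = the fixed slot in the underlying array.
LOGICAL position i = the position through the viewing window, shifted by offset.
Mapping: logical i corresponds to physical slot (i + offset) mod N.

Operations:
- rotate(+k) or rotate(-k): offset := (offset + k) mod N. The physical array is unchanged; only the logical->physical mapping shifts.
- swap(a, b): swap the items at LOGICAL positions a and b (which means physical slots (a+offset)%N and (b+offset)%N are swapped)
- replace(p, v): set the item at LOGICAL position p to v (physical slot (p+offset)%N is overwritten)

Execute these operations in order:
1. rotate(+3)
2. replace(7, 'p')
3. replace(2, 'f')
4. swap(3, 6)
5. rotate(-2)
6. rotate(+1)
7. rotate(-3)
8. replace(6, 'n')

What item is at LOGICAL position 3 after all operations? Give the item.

After op 1 (rotate(+3)): offset=3, physical=[A,B,C,D,E,F,G,H,I], logical=[D,E,F,G,H,I,A,B,C]
After op 2 (replace(7, 'p')): offset=3, physical=[A,p,C,D,E,F,G,H,I], logical=[D,E,F,G,H,I,A,p,C]
After op 3 (replace(2, 'f')): offset=3, physical=[A,p,C,D,E,f,G,H,I], logical=[D,E,f,G,H,I,A,p,C]
After op 4 (swap(3, 6)): offset=3, physical=[G,p,C,D,E,f,A,H,I], logical=[D,E,f,A,H,I,G,p,C]
After op 5 (rotate(-2)): offset=1, physical=[G,p,C,D,E,f,A,H,I], logical=[p,C,D,E,f,A,H,I,G]
After op 6 (rotate(+1)): offset=2, physical=[G,p,C,D,E,f,A,H,I], logical=[C,D,E,f,A,H,I,G,p]
After op 7 (rotate(-3)): offset=8, physical=[G,p,C,D,E,f,A,H,I], logical=[I,G,p,C,D,E,f,A,H]
After op 8 (replace(6, 'n')): offset=8, physical=[G,p,C,D,E,n,A,H,I], logical=[I,G,p,C,D,E,n,A,H]

Answer: C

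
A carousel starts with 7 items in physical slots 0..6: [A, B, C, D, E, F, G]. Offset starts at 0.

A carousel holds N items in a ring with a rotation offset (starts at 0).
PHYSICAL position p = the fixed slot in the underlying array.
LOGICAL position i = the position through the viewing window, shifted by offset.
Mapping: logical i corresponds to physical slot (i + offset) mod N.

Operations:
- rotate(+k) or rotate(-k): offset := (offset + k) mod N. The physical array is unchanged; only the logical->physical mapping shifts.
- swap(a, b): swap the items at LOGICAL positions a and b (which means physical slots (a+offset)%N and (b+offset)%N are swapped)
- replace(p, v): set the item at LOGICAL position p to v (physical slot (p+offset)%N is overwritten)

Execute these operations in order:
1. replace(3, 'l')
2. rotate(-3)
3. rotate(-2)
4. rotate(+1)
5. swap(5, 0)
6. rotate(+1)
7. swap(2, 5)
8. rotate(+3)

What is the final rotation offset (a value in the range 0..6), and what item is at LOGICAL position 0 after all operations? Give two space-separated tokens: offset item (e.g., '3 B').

Answer: 0 A

Derivation:
After op 1 (replace(3, 'l')): offset=0, physical=[A,B,C,l,E,F,G], logical=[A,B,C,l,E,F,G]
After op 2 (rotate(-3)): offset=4, physical=[A,B,C,l,E,F,G], logical=[E,F,G,A,B,C,l]
After op 3 (rotate(-2)): offset=2, physical=[A,B,C,l,E,F,G], logical=[C,l,E,F,G,A,B]
After op 4 (rotate(+1)): offset=3, physical=[A,B,C,l,E,F,G], logical=[l,E,F,G,A,B,C]
After op 5 (swap(5, 0)): offset=3, physical=[A,l,C,B,E,F,G], logical=[B,E,F,G,A,l,C]
After op 6 (rotate(+1)): offset=4, physical=[A,l,C,B,E,F,G], logical=[E,F,G,A,l,C,B]
After op 7 (swap(2, 5)): offset=4, physical=[A,l,G,B,E,F,C], logical=[E,F,C,A,l,G,B]
After op 8 (rotate(+3)): offset=0, physical=[A,l,G,B,E,F,C], logical=[A,l,G,B,E,F,C]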